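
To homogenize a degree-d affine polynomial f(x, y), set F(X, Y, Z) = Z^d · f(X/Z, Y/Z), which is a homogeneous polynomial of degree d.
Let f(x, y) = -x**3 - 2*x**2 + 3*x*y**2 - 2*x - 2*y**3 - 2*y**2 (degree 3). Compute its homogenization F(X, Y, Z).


F(X, Y, Z) = -X**3 - 2*X**2*Z + 3*X*Y**2 - 2*X*Z**2 - 2*Y**3 - 2*Y**2*Z

deg(f) = 3.
Substitute x = X/Z, y = Y/Z into f, then multiply by Z^3.
  monomial -1·x^3·y^0 ↦ -1·X^3·Y^0·Z^0.
  monomial -2·x^2·y^0 ↦ -2·X^2·Y^0·Z^1.
  monomial 3·x^1·y^2 ↦ 3·X^1·Y^2·Z^0.
  monomial -2·x^1·y^0 ↦ -2·X^1·Y^0·Z^2.
  monomial -2·x^0·y^3 ↦ -2·X^0·Y^3·Z^0.
  monomial -2·x^0·y^2 ↦ -2·X^0·Y^2·Z^1.
Collecting: F(X, Y, Z) = -X**3 - 2*X**2*Z + 3*X*Y**2 - 2*X*Z**2 - 2*Y**3 - 2*Y**2*Z.


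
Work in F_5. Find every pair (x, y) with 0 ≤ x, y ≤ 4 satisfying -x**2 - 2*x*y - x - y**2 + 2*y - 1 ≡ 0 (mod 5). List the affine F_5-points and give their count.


Affine F_5-points: {(0, 1), (2, 1), (2, 2), (3, 2), (3, 4)}; count = 5.

For each of the 25 pairs (x, y) ∈ F_5², evaluate f(x, y) mod 5. Record the zeros.
  x = 0: [0↦4, 1↦0, 2↦4, 3↦1, 4↦1]  zeros at y ∈ {1}
  x = 1: [0↦2, 1↦1, 2↦3, 3↦3, 4↦1]  zeros at y ∈ ∅
  x = 2: [0↦3, 1↦0, 2↦0, 3↦3, 4↦4]  zeros at y ∈ {1, 2}
  x = 3: [0↦2, 1↦2, 2↦0, 3↦1, 4↦0]  zeros at y ∈ {2, 4}
  x = 4: [0↦4, 1↦2, 2↦3, 3↦2, 4↦4]  zeros at y ∈ ∅
Collecting zeros: affine points = {(0, 1), (2, 1), (2, 2), (3, 2), (3, 4)}.
Total count |C(F_5)_aff| = 5.


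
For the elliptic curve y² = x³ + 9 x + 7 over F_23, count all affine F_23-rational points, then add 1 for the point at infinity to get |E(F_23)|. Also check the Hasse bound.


Affine points = {(5, 4), (5, 19), (6, 1), (6, 22), (8, 4), (8, 19), (9, 9), (9, 14), (10, 4), (10, 19), (12, 7), (12, 16), (14, 5), (14, 18), (17, 6), (17, 17), (21, 2), (21, 21)}; affine count = 18; |E(F_23)| = 19.

Discriminant check: Δ ∝ 4a³ + 27b² = 4·9³ + 27·7² = 4·729 + 27·49 ≡ 7 (mod 23). Nonzero ⇒ E is nonsingular.
For each x ∈ F_23, compute rhs = x³ + 9·x + 7 mod 23, then count y ∈ F_23 with y² ≡ rhs.
  x = 0: rhs = 7, matching y values: none (0 points).
  x = 1: rhs = 17, matching y values: none (0 points).
  x = 2: rhs = 10, matching y values: none (0 points).
  x = 3: rhs = 15, matching y values: none (0 points).
  x = 4: rhs = 15, matching y values: none (0 points).
  x = 5: rhs = 16, matching y values: 4, 19 (2 points).
  x = 6: rhs = 1, matching y values: 1, 22 (2 points).
  x = 7: rhs = 22, matching y values: none (0 points).
  x = 8: rhs = 16, matching y values: 4, 19 (2 points).
  x = 9: rhs = 12, matching y values: 9, 14 (2 points).
  x = 10: rhs = 16, matching y values: 4, 19 (2 points).
  x = 11: rhs = 11, matching y values: none (0 points).
  x = 12: rhs = 3, matching y values: 7, 16 (2 points).
  x = 13: rhs = 21, matching y values: none (0 points).
  x = 14: rhs = 2, matching y values: 5, 18 (2 points).
  x = 15: rhs = 21, matching y values: none (0 points).
  x = 16: rhs = 15, matching y values: none (0 points).
  x = 17: rhs = 13, matching y values: 6, 17 (2 points).
  x = 18: rhs = 21, matching y values: none (0 points).
  x = 19: rhs = 22, matching y values: none (0 points).
  x = 20: rhs = 22, matching y values: none (0 points).
  x = 21: rhs = 4, matching y values: 2, 21 (2 points).
  x = 22: rhs = 20, matching y values: none (0 points).
Total affine count: 18.
Full point count |E(F_23)| = 18 + 1 = 19.
Hasse bound: |19 − (23+1)| = |-5| = 5 ≤ 2√23 ≈ 9.5917 ✓.


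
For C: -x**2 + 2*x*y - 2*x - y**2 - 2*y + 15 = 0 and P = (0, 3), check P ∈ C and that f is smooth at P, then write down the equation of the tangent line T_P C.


Tangent line at P: 4*x - 8*y + 24 = 0.

Step 1: f(0, 3) = 0, so P lies on C.
Step 2: partial derivatives
  f_x(x, y) = -2*x + 2*y - 2, f_y(x, y) = 2*x - 2*y - 2.
  f_x(P) = 4, f_y(P) = -8 (gradient nonzero, so P is smooth).
Step 3: tangent line at P: 4·(x − 0) + -8·(y − 3) = 0.
Expanding: 4*x - 8*y + 24 = 0.


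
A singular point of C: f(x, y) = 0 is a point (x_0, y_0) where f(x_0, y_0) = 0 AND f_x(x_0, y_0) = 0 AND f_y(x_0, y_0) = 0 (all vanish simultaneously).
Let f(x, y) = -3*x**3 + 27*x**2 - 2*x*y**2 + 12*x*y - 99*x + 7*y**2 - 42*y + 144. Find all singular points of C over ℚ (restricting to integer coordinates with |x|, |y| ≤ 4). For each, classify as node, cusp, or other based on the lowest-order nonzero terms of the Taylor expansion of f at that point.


Singular points: {(3, 3)}; classification: cusp.

Compute partial derivatives:
  f_x = -9*x**2 + 54*x - 2*y**2 + 12*y - 99.
  f_y = -4*x*y + 12*x + 14*y - 42.
Scan x_0 ∈ {−4, ..., 4}. For each x_0, f_y(x_0, y) is a polynomial in y; find its integer roots y ∈ {−4, ..., 4}, then test f_x and f at those candidates.
  x = -4: f_y(-4, y) = 30*y - 90; vanishes at y ∈ {3}. (-4, 3): f_x = -441 ≠ 0.
  x = -3: f_y(-3, y) = 26*y - 78; vanishes at y ∈ {3}. (-3, 3): f_x = -324 ≠ 0.
  x = -2: f_y(-2, y) = 22*y - 66; vanishes at y ∈ {3}. (-2, 3): f_x = -225 ≠ 0.
  x = -1: f_y(-1, y) = 18*y - 54; vanishes at y ∈ {3}. (-1, 3): f_x = -144 ≠ 0.
  x = 0: f_y(0, y) = 14*y - 42; vanishes at y ∈ {3}. (0, 3): f_x = -81 ≠ 0.
  x = 1: f_y(1, y) = 10*y - 30; vanishes at y ∈ {3}. (1, 3): f_x = -36 ≠ 0.
  x = 2: f_y(2, y) = 6*y - 18; vanishes at y ∈ {3}. (2, 3): f_x = -9 ≠ 0.
  x = 3: f_y(3, y) = 2*y - 6; vanishes at y ∈ {3}. (3, 3): f_x = 0, f = 0 — SINGULAR.
  x = 4: f_y(4, y) = 6 - 2*y; vanishes at y ∈ {3}. (4, 3): f_x = -9 ≠ 0.
Only singular point on the grid: (3, 3).
Classify: substitute x = 3 + u, y = 3 + v and expand: f = -3*u**3 - 2*u*v**2 + v**2.
No constant or linear terms (consistent with a singular point). Quadratic part: v**2. Cubic part: -3*u**3 - 2*u*v**2.
The quadratic part v**2 is a perfect square, so there is a single (double) tangent line v = 0, i.e. y = 3. Restricting the cubic part to that line (v = 0) leaves -3*u**3 ≠ 0, so f is not divisible by v and the branch is v² ≈ 3*u**3 to lowest order — this is a cusp.
Classification: cusp.


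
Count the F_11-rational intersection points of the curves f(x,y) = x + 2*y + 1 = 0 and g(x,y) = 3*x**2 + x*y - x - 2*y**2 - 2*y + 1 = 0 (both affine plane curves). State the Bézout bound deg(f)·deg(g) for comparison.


Common zeros: {(4, 3), (5, 8)}; count = 2; Bézout bound = 2.

deg(f) = 1, deg(g) = 2, so Bézout bound = 2.
Scan x ∈ F_11. For each x, list the y ∈ F_11 with f(x, y) ≡ 0 and those with g(x, y) ≡ 0 (mod 11); the common zeros in that column are the intersection.
  x = 0: f ≡ 0 at y ∈ {5}; g ≡ 0 at y ∈ {2, 8}; common: ∅.
  x = 1: f ≡ 0 at y ∈ {10}; g ≡ 0 at y ∈ {1, 4}; common: ∅.
  x = 2: f ≡ 0 at y ∈ {4}; g ≡ 0 at y ∈ {0}; common: ∅.
  x = 3: f ≡ 0 at y ∈ {9}; g ≡ 0 at y ∈ {7, 10}; common: ∅.
  x = 4: f ≡ 0 at y ∈ {3}; g ≡ 0 at y ∈ {3, 9}; common: {3}.
  x = 5: f ≡ 0 at y ∈ {8}; g ≡ 0 at y ∈ {8, 10}; common: {8}.
  x = 6: f ≡ 0 at y ∈ {2}; g ≡ 0 at y ∈ {6, 7}; common: ∅.
  x = 7: f ≡ 0 at y ∈ {7}; g ≡ 0 at y ∈ {2, 6}; common: ∅.
  x = 8: f ≡ 0 at y ∈ {1}; g ≡ 0 at y ∈ {5, 9}; common: ∅.
  x = 9: f ≡ 0 at y ∈ {6}; g ≡ 0 at y ∈ {4, 5}; common: ∅.
  x = 10: f ≡ 0 at y ∈ {0}; g ≡ 0 at y ∈ {1, 3}; common: ∅.
Collecting: common zeros = {(4, 3), (5, 8)}, so the count is 2.
Comparison with the Bézout bound: 2 ≤ 2 = deg(f)·deg(g), as expected for curves with no common component (the bound is attained).


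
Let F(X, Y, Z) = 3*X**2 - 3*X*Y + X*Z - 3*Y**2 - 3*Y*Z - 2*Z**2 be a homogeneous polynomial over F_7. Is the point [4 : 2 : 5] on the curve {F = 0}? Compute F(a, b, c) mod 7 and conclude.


F(4,2,5) ≡ 1 (mod 7); P is NOT on the curve.

Evaluate F(4, 2, 5) term-by-term (mod 7).
  3*X**2 ↦ 3·16·1·1 = 48
  -3*X*Y ↦ -3·4·2·1 = -24
  X*Z ↦ 1·4·1·5 = 20
  -3*Y**2 ↦ -3·1·4·1 = -12
  -3*Y*Z ↦ -3·1·2·5 = -30
  -2*Z**2 ↦ -2·1·1·25 = -50
Sum: F(4, 2, 5) = (48) + (-24) + (20) + (-12) + (-30) + (-50) = -48.
Reducing mod 7: -48 ≡ 1 (mod 7).
Since F(a, b, c) ≡ 1 ≠ 0 (mod 7), P does NOT lie on the curve.


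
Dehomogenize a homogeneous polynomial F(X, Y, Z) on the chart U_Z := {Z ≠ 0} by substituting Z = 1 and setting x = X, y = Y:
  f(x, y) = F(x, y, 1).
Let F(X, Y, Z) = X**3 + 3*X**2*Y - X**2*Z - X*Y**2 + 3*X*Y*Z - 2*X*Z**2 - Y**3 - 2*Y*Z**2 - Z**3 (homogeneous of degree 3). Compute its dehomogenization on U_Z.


f(x, y) = x**3 + 3*x**2*y - x**2 - x*y**2 + 3*x*y - 2*x - y**3 - 2*y - 1

On U_Z we set Z = 1. Each monomial c·X^i·Y^j·Z^k in F becomes c·x^i·y^j·1^k = c·x^i·y^j.
Substituting Z = 1: F(X, Y, 1) = x**3 + 3*x**2*y - x**2 - x*y**2 + 3*x*y - 2*x - y**3 - 2*y - 1.
Note: deg(f) ≤ deg(F) = 3; strict inequality happens when F is divisible by Z (lost terms).


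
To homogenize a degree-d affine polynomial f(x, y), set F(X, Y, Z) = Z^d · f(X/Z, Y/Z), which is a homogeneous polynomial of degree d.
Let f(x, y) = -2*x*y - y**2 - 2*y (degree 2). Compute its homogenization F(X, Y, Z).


F(X, Y, Z) = -2*X*Y - Y**2 - 2*Y*Z

deg(f) = 2.
Substitute x = X/Z, y = Y/Z into f, then multiply by Z^2.
  monomial -2·x^1·y^1 ↦ -2·X^1·Y^1·Z^0.
  monomial -1·x^0·y^2 ↦ -1·X^0·Y^2·Z^0.
  monomial -2·x^0·y^1 ↦ -2·X^0·Y^1·Z^1.
Collecting: F(X, Y, Z) = -2*X*Y - Y**2 - 2*Y*Z.


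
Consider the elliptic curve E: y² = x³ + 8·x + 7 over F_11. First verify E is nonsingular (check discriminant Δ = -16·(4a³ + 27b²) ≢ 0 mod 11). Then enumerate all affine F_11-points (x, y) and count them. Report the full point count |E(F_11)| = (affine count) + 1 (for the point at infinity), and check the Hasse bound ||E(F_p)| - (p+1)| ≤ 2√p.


Affine points = {(1, 4), (1, 7), (2, 3), (2, 8), (3, 5), (3, 6), (4, 2), (4, 9), (8, 0), (9, 4), (9, 7), (10, 3), (10, 8)}; affine count = 13; |E(F_11)| = 14.

Discriminant check: Δ ∝ 4a³ + 27b² = 4·8³ + 27·7² = 4·512 + 27·49 ≡ 5 (mod 11). Nonzero ⇒ E is nonsingular.
For each x ∈ F_11, compute rhs = x³ + 8·x + 7 mod 11, then count y ∈ F_11 with y² ≡ rhs.
  x = 0: rhs = 7, matching y values: none (0 points).
  x = 1: rhs = 5, matching y values: 4, 7 (2 points).
  x = 2: rhs = 9, matching y values: 3, 8 (2 points).
  x = 3: rhs = 3, matching y values: 5, 6 (2 points).
  x = 4: rhs = 4, matching y values: 2, 9 (2 points).
  x = 5: rhs = 7, matching y values: none (0 points).
  x = 6: rhs = 7, matching y values: none (0 points).
  x = 7: rhs = 10, matching y values: none (0 points).
  x = 8: rhs = 0, matching y values: 0 (1 points).
  x = 9: rhs = 5, matching y values: 4, 7 (2 points).
  x = 10: rhs = 9, matching y values: 3, 8 (2 points).
Total affine count: 13.
Full point count |E(F_11)| = 13 + 1 = 14.
Hasse bound: |14 − (11+1)| = |2| = 2 ≤ 2√11 ≈ 6.6332 ✓.


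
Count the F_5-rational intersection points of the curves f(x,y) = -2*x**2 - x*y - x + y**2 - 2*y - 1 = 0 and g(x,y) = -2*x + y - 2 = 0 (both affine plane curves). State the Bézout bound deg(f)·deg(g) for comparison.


Common zeros: {(1, 4)}; count = 1; Bézout bound = 2.

deg(f) = 2, deg(g) = 1, so Bézout bound = 2.
Scan x ∈ F_5. For each x, list the y ∈ F_5 with f(x, y) ≡ 0 and those with g(x, y) ≡ 0 (mod 5); the common zeros in that column are the intersection.
  x = 0: f ≡ 0 at y ∈ ∅; g ≡ 0 at y ∈ {2}; common: ∅.
  x = 1: f ≡ 0 at y ∈ {4}; g ≡ 0 at y ∈ {4}; common: {4}.
  x = 2: f ≡ 0 at y ∈ {2}; g ≡ 0 at y ∈ {1}; common: ∅.
  x = 3: f ≡ 0 at y ∈ ∅; g ≡ 0 at y ∈ {3}; common: ∅.
  x = 4: f ≡ 0 at y ∈ {2, 4}; g ≡ 0 at y ∈ {0}; common: ∅.
Collecting: common zeros = {(1, 4)}, so the count is 1.
Comparison with the Bézout bound: 1 ≤ 2 = deg(f)·deg(g), as expected for curves with no common component (the affine F_5-count falls short of the bound because intersections may lie at infinity, over extension fields, or carry multiplicity).


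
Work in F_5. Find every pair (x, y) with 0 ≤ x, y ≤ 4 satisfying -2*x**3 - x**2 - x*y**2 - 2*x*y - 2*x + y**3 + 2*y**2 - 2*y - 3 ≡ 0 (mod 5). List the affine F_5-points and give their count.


Affine F_5-points: {(0, 4), (1, 1), (3, 1), (4, 0), (4, 2)}; count = 5.

For each of the 25 pairs (x, y) ∈ F_5², evaluate f(x, y) mod 5. Record the zeros.
  x = 0: [0↦2, 1↦3, 2↦4, 3↦1, 4↦0]  zeros at y ∈ {4}
  x = 1: [0↦2, 1↦0, 2↦1, 3↦1, 4↦1]  zeros at y ∈ {1}
  x = 2: [0↦3, 1↦3, 2↦4, 3↦2, 4↦3]  zeros at y ∈ ∅
  x = 3: [0↦3, 1↦0, 2↦1, 3↦2, 4↦4]  zeros at y ∈ {1}
  x = 4: [0↦0, 1↦4, 2↦0, 3↦4, 4↦2]  zeros at y ∈ {0, 2}
Collecting zeros: affine points = {(0, 4), (1, 1), (3, 1), (4, 0), (4, 2)}.
Total count |C(F_5)_aff| = 5.


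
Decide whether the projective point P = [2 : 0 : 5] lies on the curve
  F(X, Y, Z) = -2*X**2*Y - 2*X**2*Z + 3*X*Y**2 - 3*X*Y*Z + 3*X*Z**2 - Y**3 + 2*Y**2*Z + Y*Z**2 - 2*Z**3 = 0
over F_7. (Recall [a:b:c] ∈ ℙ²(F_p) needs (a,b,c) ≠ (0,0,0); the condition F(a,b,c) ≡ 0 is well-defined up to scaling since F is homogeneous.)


F(2,0,5) ≡ 0 (mod 7); P is on the curve.

Evaluate F(2, 0, 5) term-by-term (mod 7).
  -2*X**2*Y ↦ -2·4·0·1 = 0
  -2*X**2*Z ↦ -2·4·1·5 = -40
  3*X*Y**2 ↦ 3·2·0·1 = 0
  -3*X*Y*Z ↦ -3·2·0·5 = 0
  3*X*Z**2 ↦ 3·2·1·25 = 150
  -Y**3 ↦ -1·1·0·1 = 0
  2*Y**2*Z ↦ 2·1·0·5 = 0
  Y*Z**2 ↦ 1·1·0·25 = 0
  -2*Z**3 ↦ -2·1·1·125 = -250
Sum: F(2, 0, 5) = (0) + (-40) + (0) + (0) + (150) + (0) + (0) + (0) + (-250) = -140.
Reducing mod 7: -140 ≡ 0 (mod 7).
Since F(a, b, c) ≡ 0 (mod 7), P lies on the curve.


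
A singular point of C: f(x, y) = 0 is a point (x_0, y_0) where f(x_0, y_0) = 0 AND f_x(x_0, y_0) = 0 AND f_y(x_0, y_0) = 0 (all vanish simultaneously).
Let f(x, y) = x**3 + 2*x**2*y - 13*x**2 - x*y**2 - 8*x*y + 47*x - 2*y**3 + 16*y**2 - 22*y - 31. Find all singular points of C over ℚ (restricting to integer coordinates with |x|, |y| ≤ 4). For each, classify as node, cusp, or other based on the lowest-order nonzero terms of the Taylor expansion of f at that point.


Singular points: {(3, 2)}; classification: cusp.

Compute partial derivatives:
  f_x = 3*x**2 + 4*x*y - 26*x - y**2 - 8*y + 47.
  f_y = 2*x**2 - 2*x*y - 8*x - 6*y**2 + 32*y - 22.
Scan x_0 ∈ {−4, ..., 4}. For each x_0, f_y(x_0, y) is a polynomial in y; find its integer roots y ∈ {−4, ..., 4}, then test f_x and f at those candidates.
  x = -4: f_y(-4, y) = -6*y**2 + 40*y + 42; no integer root y with |y| ≤ 4.
  x = -3: f_y(-3, y) = -6*y**2 + 38*y + 20; no integer root y with |y| ≤ 4.
  x = -2: f_y(-2, y) = -6*y**2 + 36*y + 2; no integer root y with |y| ≤ 4.
  x = -1: f_y(-1, y) = -6*y**2 + 34*y - 12; no integer root y with |y| ≤ 4.
  x = 0: f_y(0, y) = -6*y**2 + 32*y - 22; no integer root y with |y| ≤ 4.
  x = 1: f_y(1, y) = -6*y**2 + 30*y - 28; no integer root y with |y| ≤ 4.
  x = 2: f_y(2, y) = -6*y**2 + 28*y - 30; vanishes at y ∈ {3}. (2, 3): f_x = -2 ≠ 0.
  x = 3: f_y(3, y) = -6*y**2 + 26*y - 28; vanishes at y ∈ {2}. (3, 2): f_x = 0, f = 0 — SINGULAR.
  x = 4: f_y(4, y) = -6*y**2 + 24*y - 22; no integer root y with |y| ≤ 4.
Only singular point on the grid: (3, 2).
Classify: substitute x = 3 + u, y = 2 + v and expand: f = u**3 + 2*u**2*v - u*v**2 - 2*v**3 + v**2.
No constant or linear terms (consistent with a singular point). Quadratic part: v**2. Cubic part: u**3 + 2*u**2*v - u*v**2 - 2*v**3.
The quadratic part v**2 is a perfect square, so there is a single (double) tangent line v = 0, i.e. y = 2. Restricting the cubic part to that line (v = 0) leaves u**3 ≠ 0, so f is not divisible by v and the branch is v² ≈ -u**3 to lowest order — this is a cusp.
Classification: cusp.


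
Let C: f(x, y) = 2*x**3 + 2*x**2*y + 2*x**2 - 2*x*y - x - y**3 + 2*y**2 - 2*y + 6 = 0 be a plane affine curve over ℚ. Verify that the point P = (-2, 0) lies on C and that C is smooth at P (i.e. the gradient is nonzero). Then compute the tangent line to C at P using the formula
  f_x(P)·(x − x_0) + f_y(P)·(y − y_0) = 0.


Tangent line at P: 15*x + 10*y + 30 = 0.

Step 1: f(-2, 0) = 0, so P lies on C.
Step 2: partial derivatives
  f_x(x, y) = 6*x**2 + 4*x*y + 4*x - 2*y - 1, f_y(x, y) = 2*x**2 - 2*x - 3*y**2 + 4*y - 2.
  f_x(P) = 15, f_y(P) = 10 (gradient nonzero, so P is smooth).
Step 3: tangent line at P: 15·(x − -2) + 10·(y − 0) = 0.
Expanding: 15*x + 10*y + 30 = 0.


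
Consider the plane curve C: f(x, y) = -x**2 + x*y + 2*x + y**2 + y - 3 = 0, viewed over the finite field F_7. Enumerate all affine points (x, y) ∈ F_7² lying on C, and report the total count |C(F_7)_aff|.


Affine F_7-points: {(2, 2)}; count = 1.

For each of the 49 pairs (x, y) ∈ F_7², evaluate f(x, y) mod 7. Record the zeros.
  x = 0: [0↦4, 1↦6, 2↦3, 3↦2, 4↦3, 5↦6, 6↦4]  zeros at y ∈ ∅
  x = 1: [0↦5, 1↦1, 2↦6, 3↦6, 4↦1, 5↦5, 6↦4]  zeros at y ∈ ∅
  x = 2: [0↦4, 1↦1, 2↦0, 3↦1, 4↦4, 5↦2, 6↦2]  zeros at y ∈ {2}
  x = 3: [0↦1, 1↦6, 2↦6, 3↦1, 4↦5, 5↦4, 6↦5]  zeros at y ∈ ∅
  x = 4: [0↦3, 1↦2, 2↦3, 3↦6, 4↦4, 5↦4, 6↦6]  zeros at y ∈ ∅
  x = 5: [0↦3, 1↦3, 2↦5, 3↦2, 4↦1, 5↦2, 6↦5]  zeros at y ∈ ∅
  x = 6: [0↦1, 1↦2, 2↦5, 3↦3, 4↦3, 5↦5, 6↦2]  zeros at y ∈ ∅
Collecting zeros: affine points = {(2, 2)}.
Total count |C(F_7)_aff| = 1.


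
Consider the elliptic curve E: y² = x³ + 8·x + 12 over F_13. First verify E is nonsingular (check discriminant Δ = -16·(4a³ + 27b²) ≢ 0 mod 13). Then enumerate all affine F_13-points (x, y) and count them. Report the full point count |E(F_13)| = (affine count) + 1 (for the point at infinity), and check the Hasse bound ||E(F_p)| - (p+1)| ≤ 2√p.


Affine points = {(0, 5), (0, 8), (2, 6), (2, 7), (4, 2), (4, 11), (6, 4), (6, 9), (8, 4), (8, 9), (10, 0), (11, 1), (11, 12), (12, 4), (12, 9)}; affine count = 15; |E(F_13)| = 16.

Discriminant check: Δ ∝ 4a³ + 27b² = 4·8³ + 27·12² = 4·512 + 27·144 ≡ 8 (mod 13). Nonzero ⇒ E is nonsingular.
For each x ∈ F_13, compute rhs = x³ + 8·x + 12 mod 13, then count y ∈ F_13 with y² ≡ rhs.
  x = 0: rhs = 12, matching y values: 5, 8 (2 points).
  x = 1: rhs = 8, matching y values: none (0 points).
  x = 2: rhs = 10, matching y values: 6, 7 (2 points).
  x = 3: rhs = 11, matching y values: none (0 points).
  x = 4: rhs = 4, matching y values: 2, 11 (2 points).
  x = 5: rhs = 8, matching y values: none (0 points).
  x = 6: rhs = 3, matching y values: 4, 9 (2 points).
  x = 7: rhs = 8, matching y values: none (0 points).
  x = 8: rhs = 3, matching y values: 4, 9 (2 points).
  x = 9: rhs = 7, matching y values: none (0 points).
  x = 10: rhs = 0, matching y values: 0 (1 points).
  x = 11: rhs = 1, matching y values: 1, 12 (2 points).
  x = 12: rhs = 3, matching y values: 4, 9 (2 points).
Total affine count: 15.
Full point count |E(F_13)| = 15 + 1 = 16.
Hasse bound: |16 − (13+1)| = |2| = 2 ≤ 2√13 ≈ 7.2111 ✓.


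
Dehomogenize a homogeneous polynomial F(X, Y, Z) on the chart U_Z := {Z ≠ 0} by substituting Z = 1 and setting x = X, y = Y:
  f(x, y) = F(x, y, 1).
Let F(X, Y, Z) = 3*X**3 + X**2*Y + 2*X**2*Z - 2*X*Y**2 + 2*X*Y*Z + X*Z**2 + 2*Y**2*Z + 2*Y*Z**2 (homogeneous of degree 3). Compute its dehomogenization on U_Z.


f(x, y) = 3*x**3 + x**2*y + 2*x**2 - 2*x*y**2 + 2*x*y + x + 2*y**2 + 2*y

On U_Z we set Z = 1. Each monomial c·X^i·Y^j·Z^k in F becomes c·x^i·y^j·1^k = c·x^i·y^j.
Substituting Z = 1: F(X, Y, 1) = 3*x**3 + x**2*y + 2*x**2 - 2*x*y**2 + 2*x*y + x + 2*y**2 + 2*y.
Note: deg(f) ≤ deg(F) = 3; strict inequality happens when F is divisible by Z (lost terms).


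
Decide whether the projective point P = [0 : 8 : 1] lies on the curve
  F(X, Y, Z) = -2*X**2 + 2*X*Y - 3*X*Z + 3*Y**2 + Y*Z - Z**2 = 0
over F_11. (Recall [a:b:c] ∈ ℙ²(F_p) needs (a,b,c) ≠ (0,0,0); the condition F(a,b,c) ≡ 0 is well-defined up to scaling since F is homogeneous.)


F(0,8,1) ≡ 1 (mod 11); P is NOT on the curve.

Evaluate F(0, 8, 1) term-by-term (mod 11).
  -2*X**2 ↦ -2·0·1·1 = 0
  2*X*Y ↦ 2·0·8·1 = 0
  -3*X*Z ↦ -3·0·1·1 = 0
  3*Y**2 ↦ 3·1·64·1 = 192
  Y*Z ↦ 1·1·8·1 = 8
  -Z**2 ↦ -1·1·1·1 = -1
Sum: F(0, 8, 1) = (0) + (0) + (0) + (192) + (8) + (-1) = 199.
Reducing mod 11: 199 ≡ 1 (mod 11).
Since F(a, b, c) ≡ 1 ≠ 0 (mod 11), P does NOT lie on the curve.


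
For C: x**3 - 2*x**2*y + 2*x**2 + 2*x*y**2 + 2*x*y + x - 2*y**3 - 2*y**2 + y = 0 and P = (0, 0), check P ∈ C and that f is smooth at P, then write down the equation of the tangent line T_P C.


Tangent line at P: x + y = 0.

Step 1: f(0, 0) = 0, so P lies on C.
Step 2: partial derivatives
  f_x(x, y) = 3*x**2 - 4*x*y + 4*x + 2*y**2 + 2*y + 1, f_y(x, y) = -2*x**2 + 4*x*y + 2*x - 6*y**2 - 4*y + 1.
  f_x(P) = 1, f_y(P) = 1 (gradient nonzero, so P is smooth).
Step 3: tangent line at P: 1·(x − 0) + 1·(y − 0) = 0.
Expanding: x + y = 0.


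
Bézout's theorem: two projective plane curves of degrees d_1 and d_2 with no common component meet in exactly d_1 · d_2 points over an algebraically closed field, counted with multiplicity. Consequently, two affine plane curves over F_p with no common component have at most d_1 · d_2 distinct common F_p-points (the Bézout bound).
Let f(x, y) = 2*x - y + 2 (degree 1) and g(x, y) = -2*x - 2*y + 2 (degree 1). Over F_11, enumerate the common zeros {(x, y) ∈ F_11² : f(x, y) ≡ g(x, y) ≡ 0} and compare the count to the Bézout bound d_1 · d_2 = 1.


Common zeros: {(7, 5)}; count = 1; Bézout bound = 1.

deg(f) = 1, deg(g) = 1, so Bézout bound = 1.
Scan x ∈ F_11. For each x, list the y ∈ F_11 with f(x, y) ≡ 0 and those with g(x, y) ≡ 0 (mod 11); the common zeros in that column are the intersection.
  x = 0: f ≡ 0 at y ∈ {2}; g ≡ 0 at y ∈ {1}; common: ∅.
  x = 1: f ≡ 0 at y ∈ {4}; g ≡ 0 at y ∈ {0}; common: ∅.
  x = 2: f ≡ 0 at y ∈ {6}; g ≡ 0 at y ∈ {10}; common: ∅.
  x = 3: f ≡ 0 at y ∈ {8}; g ≡ 0 at y ∈ {9}; common: ∅.
  x = 4: f ≡ 0 at y ∈ {10}; g ≡ 0 at y ∈ {8}; common: ∅.
  x = 5: f ≡ 0 at y ∈ {1}; g ≡ 0 at y ∈ {7}; common: ∅.
  x = 6: f ≡ 0 at y ∈ {3}; g ≡ 0 at y ∈ {6}; common: ∅.
  x = 7: f ≡ 0 at y ∈ {5}; g ≡ 0 at y ∈ {5}; common: {5}.
  x = 8: f ≡ 0 at y ∈ {7}; g ≡ 0 at y ∈ {4}; common: ∅.
  x = 9: f ≡ 0 at y ∈ {9}; g ≡ 0 at y ∈ {3}; common: ∅.
  x = 10: f ≡ 0 at y ∈ {0}; g ≡ 0 at y ∈ {2}; common: ∅.
Collecting: common zeros = {(7, 5)}, so the count is 1.
Comparison with the Bézout bound: 1 ≤ 1 = deg(f)·deg(g), as expected for curves with no common component (the bound is attained).


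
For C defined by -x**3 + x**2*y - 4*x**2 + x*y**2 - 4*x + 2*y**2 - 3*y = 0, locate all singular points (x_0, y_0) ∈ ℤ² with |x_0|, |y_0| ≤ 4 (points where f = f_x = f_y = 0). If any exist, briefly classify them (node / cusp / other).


Singular points: {(-1, 1)}; classification: cusp.

Compute partial derivatives:
  f_x = -3*x**2 + 2*x*y - 8*x + y**2 - 4.
  f_y = x**2 + 2*x*y + 4*y - 3.
Scan x_0 ∈ {−4, ..., 4}. For each x_0, f_y(x_0, y) is a polynomial in y; find its integer roots y ∈ {−4, ..., 4}, then test f_x and f at those candidates.
  x = -4: f_y(-4, y) = 13 - 4*y; no integer root y with |y| ≤ 4.
  x = -3: f_y(-3, y) = 6 - 2*y; vanishes at y ∈ {3}. (-3, 3): f_x = -16 ≠ 0.
  x = -2: f_y(-2, y) = 1; no integer root y with |y| ≤ 4.
  x = -1: f_y(-1, y) = 2*y - 2; vanishes at y ∈ {1}. (-1, 1): f_x = 0, f = 0 — SINGULAR.
  x = 0: f_y(0, y) = 4*y - 3; no integer root y with |y| ≤ 4.
  x = 1: f_y(1, y) = 6*y - 2; no integer root y with |y| ≤ 4.
  x = 2: f_y(2, y) = 8*y + 1; no integer root y with |y| ≤ 4.
  x = 3: f_y(3, y) = 10*y + 6; no integer root y with |y| ≤ 4.
  x = 4: f_y(4, y) = 12*y + 13; no integer root y with |y| ≤ 4.
Only singular point on the grid: (-1, 1).
Classify: substitute x = -1 + u, y = 1 + v and expand: f = -u**3 + u**2*v + u*v**2 + v**2.
No constant or linear terms (consistent with a singular point). Quadratic part: v**2. Cubic part: -u**3 + u**2*v + u*v**2.
The quadratic part v**2 is a perfect square, so there is a single (double) tangent line v = 0, i.e. y = 1. Restricting the cubic part to that line (v = 0) leaves -u**3 ≠ 0, so f is not divisible by v and the branch is v² ≈ u**3 to lowest order — this is a cusp.
Classification: cusp.


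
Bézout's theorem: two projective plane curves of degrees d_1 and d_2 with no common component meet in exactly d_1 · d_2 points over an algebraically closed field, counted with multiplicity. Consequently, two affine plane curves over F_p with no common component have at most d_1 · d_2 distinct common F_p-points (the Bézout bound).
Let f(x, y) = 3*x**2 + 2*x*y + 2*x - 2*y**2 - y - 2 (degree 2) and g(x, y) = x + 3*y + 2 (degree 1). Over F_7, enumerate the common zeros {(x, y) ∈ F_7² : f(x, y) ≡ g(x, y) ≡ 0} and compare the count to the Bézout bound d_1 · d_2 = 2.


Common zeros: {(1, 6), (3, 3)}; count = 2; Bézout bound = 2.

deg(f) = 2, deg(g) = 1, so Bézout bound = 2.
Scan x ∈ F_7. For each x, list the y ∈ F_7 with f(x, y) ≡ 0 and those with g(x, y) ≡ 0 (mod 7); the common zeros in that column are the intersection.
  x = 0: f ≡ 0 at y ∈ ∅; g ≡ 0 at y ∈ {4}; common: ∅.
  x = 1: f ≡ 0 at y ∈ {5, 6}; g ≡ 0 at y ∈ {6}; common: {6}.
  x = 2: f ≡ 0 at y ∈ {0, 5}; g ≡ 0 at y ∈ {1}; common: ∅.
  x = 3: f ≡ 0 at y ∈ {3}; g ≡ 0 at y ∈ {3}; common: {3}.
  x = 4: f ≡ 0 at y ∈ ∅; g ≡ 0 at y ∈ {5}; common: ∅.
  x = 5: f ≡ 0 at y ∈ ∅; g ≡ 0 at y ∈ {0}; common: ∅.
  x = 6: f ≡ 0 at y ∈ {3, 6}; g ≡ 0 at y ∈ {2}; common: ∅.
Collecting: common zeros = {(1, 6), (3, 3)}, so the count is 2.
Comparison with the Bézout bound: 2 ≤ 2 = deg(f)·deg(g), as expected for curves with no common component (the bound is attained).


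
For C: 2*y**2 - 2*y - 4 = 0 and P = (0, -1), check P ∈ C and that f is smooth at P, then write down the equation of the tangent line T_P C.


Tangent line at P: -6*y - 6 = 0.

Step 1: f(0, -1) = 0, so P lies on C.
Step 2: partial derivatives
  f_x(x, y) = 0, f_y(x, y) = 4*y - 2.
  f_x(P) = 0, f_y(P) = -6 (gradient nonzero, so P is smooth).
Step 3: tangent line at P: 0·(x − 0) + -6·(y − -1) = 0.
Expanding: -6*y - 6 = 0.


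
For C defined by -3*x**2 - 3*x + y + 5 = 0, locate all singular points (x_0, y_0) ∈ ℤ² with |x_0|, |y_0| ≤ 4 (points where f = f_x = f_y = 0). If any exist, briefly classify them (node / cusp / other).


No singular points in the scanned grid; C is smooth there.

Compute partial derivatives:
  f_x = -6*x - 3.
  f_y = 1.
f_y = 1 is a nonzero constant, so f_y never vanishes: no point (x, y) can satisfy f = f_x = f_y = 0. In particular no (x, y) ∈ {−4, ..., 4}² is singular; the curve is smooth.


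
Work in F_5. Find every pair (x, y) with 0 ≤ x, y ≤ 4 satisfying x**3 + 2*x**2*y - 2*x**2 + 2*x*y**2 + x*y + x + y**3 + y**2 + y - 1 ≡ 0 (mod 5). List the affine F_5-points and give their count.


Affine F_5-points: {(1, 3), (3, 4), (4, 0)}; count = 3.

For each of the 25 pairs (x, y) ∈ F_5², evaluate f(x, y) mod 5. Record the zeros.
  x = 0: [0↦4, 1↦2, 2↦3, 3↦3, 4↦3]  zeros at y ∈ ∅
  x = 1: [0↦4, 1↦2, 2↦2, 3↦0, 4↦2]  zeros at y ∈ {3}
  x = 2: [0↦1, 1↦3, 2↦1, 3↦1, 4↦4]  zeros at y ∈ ∅
  x = 3: [0↦1, 1↦1, 2↦1, 3↦2, 4↦0]  zeros at y ∈ {4}
  x = 4: [0↦0, 1↦2, 2↦3, 3↦4, 4↦1]  zeros at y ∈ {0}
Collecting zeros: affine points = {(1, 3), (3, 4), (4, 0)}.
Total count |C(F_5)_aff| = 3.


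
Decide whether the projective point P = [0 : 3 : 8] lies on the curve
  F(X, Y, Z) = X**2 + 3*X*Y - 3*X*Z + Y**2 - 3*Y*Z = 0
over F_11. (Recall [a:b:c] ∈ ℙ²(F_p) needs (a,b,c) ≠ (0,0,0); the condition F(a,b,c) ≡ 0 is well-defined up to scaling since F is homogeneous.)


F(0,3,8) ≡ 3 (mod 11); P is NOT on the curve.

Evaluate F(0, 3, 8) term-by-term (mod 11).
  X**2 ↦ 1·0·1·1 = 0
  3*X*Y ↦ 3·0·3·1 = 0
  -3*X*Z ↦ -3·0·1·8 = 0
  Y**2 ↦ 1·1·9·1 = 9
  -3*Y*Z ↦ -3·1·3·8 = -72
Sum: F(0, 3, 8) = (0) + (0) + (0) + (9) + (-72) = -63.
Reducing mod 11: -63 ≡ 3 (mod 11).
Since F(a, b, c) ≡ 3 ≠ 0 (mod 11), P does NOT lie on the curve.


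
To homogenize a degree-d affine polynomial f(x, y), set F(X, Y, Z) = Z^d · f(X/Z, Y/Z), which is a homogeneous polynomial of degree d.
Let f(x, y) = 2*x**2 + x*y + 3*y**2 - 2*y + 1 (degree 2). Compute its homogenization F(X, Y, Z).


F(X, Y, Z) = 2*X**2 + X*Y + 3*Y**2 - 2*Y*Z + Z**2

deg(f) = 2.
Substitute x = X/Z, y = Y/Z into f, then multiply by Z^2.
  monomial 2·x^2·y^0 ↦ 2·X^2·Y^0·Z^0.
  monomial 1·x^1·y^1 ↦ 1·X^1·Y^1·Z^0.
  monomial 3·x^0·y^2 ↦ 3·X^0·Y^2·Z^0.
  monomial -2·x^0·y^1 ↦ -2·X^0·Y^1·Z^1.
  monomial 1·x^0·y^0 ↦ 1·X^0·Y^0·Z^2.
Collecting: F(X, Y, Z) = 2*X**2 + X*Y + 3*Y**2 - 2*Y*Z + Z**2.


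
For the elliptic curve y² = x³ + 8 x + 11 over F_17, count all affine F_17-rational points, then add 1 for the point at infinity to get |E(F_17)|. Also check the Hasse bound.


Affine points = {(2, 1), (2, 16), (7, 6), (7, 11), (8, 3), (8, 14), (9, 8), (9, 9), (11, 6), (11, 11), (12, 4), (12, 13), (13, 0), (15, 2), (15, 15), (16, 6), (16, 11)}; affine count = 17; |E(F_17)| = 18.

Discriminant check: Δ ∝ 4a³ + 27b² = 4·8³ + 27·11² = 4·512 + 27·121 ≡ 11 (mod 17). Nonzero ⇒ E is nonsingular.
For each x ∈ F_17, compute rhs = x³ + 8·x + 11 mod 17, then count y ∈ F_17 with y² ≡ rhs.
  x = 0: rhs = 11, matching y values: none (0 points).
  x = 1: rhs = 3, matching y values: none (0 points).
  x = 2: rhs = 1, matching y values: 1, 16 (2 points).
  x = 3: rhs = 11, matching y values: none (0 points).
  x = 4: rhs = 5, matching y values: none (0 points).
  x = 5: rhs = 6, matching y values: none (0 points).
  x = 6: rhs = 3, matching y values: none (0 points).
  x = 7: rhs = 2, matching y values: 6, 11 (2 points).
  x = 8: rhs = 9, matching y values: 3, 14 (2 points).
  x = 9: rhs = 13, matching y values: 8, 9 (2 points).
  x = 10: rhs = 3, matching y values: none (0 points).
  x = 11: rhs = 2, matching y values: 6, 11 (2 points).
  x = 12: rhs = 16, matching y values: 4, 13 (2 points).
  x = 13: rhs = 0, matching y values: 0 (1 points).
  x = 14: rhs = 11, matching y values: none (0 points).
  x = 15: rhs = 4, matching y values: 2, 15 (2 points).
  x = 16: rhs = 2, matching y values: 6, 11 (2 points).
Total affine count: 17.
Full point count |E(F_17)| = 17 + 1 = 18.
Hasse bound: |18 − (17+1)| = |0| = 0 ≤ 2√17 ≈ 8.2462 ✓.


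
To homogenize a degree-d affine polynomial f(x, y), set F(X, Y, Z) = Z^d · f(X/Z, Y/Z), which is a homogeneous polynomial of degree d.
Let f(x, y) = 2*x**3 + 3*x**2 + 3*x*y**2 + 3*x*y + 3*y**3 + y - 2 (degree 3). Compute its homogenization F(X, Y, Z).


F(X, Y, Z) = 2*X**3 + 3*X**2*Z + 3*X*Y**2 + 3*X*Y*Z + 3*Y**3 + Y*Z**2 - 2*Z**3

deg(f) = 3.
Substitute x = X/Z, y = Y/Z into f, then multiply by Z^3.
  monomial 2·x^3·y^0 ↦ 2·X^3·Y^0·Z^0.
  monomial 3·x^2·y^0 ↦ 3·X^2·Y^0·Z^1.
  monomial 3·x^1·y^2 ↦ 3·X^1·Y^2·Z^0.
  monomial 3·x^1·y^1 ↦ 3·X^1·Y^1·Z^1.
  monomial 3·x^0·y^3 ↦ 3·X^0·Y^3·Z^0.
  monomial 1·x^0·y^1 ↦ 1·X^0·Y^1·Z^2.
  monomial -2·x^0·y^0 ↦ -2·X^0·Y^0·Z^3.
Collecting: F(X, Y, Z) = 2*X**3 + 3*X**2*Z + 3*X*Y**2 + 3*X*Y*Z + 3*Y**3 + Y*Z**2 - 2*Z**3.


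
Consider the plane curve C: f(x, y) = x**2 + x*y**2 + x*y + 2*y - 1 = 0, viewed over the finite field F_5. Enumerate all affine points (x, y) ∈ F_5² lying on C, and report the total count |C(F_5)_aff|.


Affine F_5-points: {(0, 3), (1, 0), (1, 2), (3, 2), (3, 3), (4, 0), (4, 1)}; count = 7.

For each of the 25 pairs (x, y) ∈ F_5², evaluate f(x, y) mod 5. Record the zeros.
  x = 0: [0↦4, 1↦1, 2↦3, 3↦0, 4↦2]  zeros at y ∈ {3}
  x = 1: [0↦0, 1↦4, 2↦0, 3↦3, 4↦3]  zeros at y ∈ {0, 2}
  x = 2: [0↦3, 1↦4, 2↦4, 3↦3, 4↦1]  zeros at y ∈ ∅
  x = 3: [0↦3, 1↦1, 2↦0, 3↦0, 4↦1]  zeros at y ∈ {2, 3}
  x = 4: [0↦0, 1↦0, 2↦3, 3↦4, 4↦3]  zeros at y ∈ {0, 1}
Collecting zeros: affine points = {(0, 3), (1, 0), (1, 2), (3, 2), (3, 3), (4, 0), (4, 1)}.
Total count |C(F_5)_aff| = 7.


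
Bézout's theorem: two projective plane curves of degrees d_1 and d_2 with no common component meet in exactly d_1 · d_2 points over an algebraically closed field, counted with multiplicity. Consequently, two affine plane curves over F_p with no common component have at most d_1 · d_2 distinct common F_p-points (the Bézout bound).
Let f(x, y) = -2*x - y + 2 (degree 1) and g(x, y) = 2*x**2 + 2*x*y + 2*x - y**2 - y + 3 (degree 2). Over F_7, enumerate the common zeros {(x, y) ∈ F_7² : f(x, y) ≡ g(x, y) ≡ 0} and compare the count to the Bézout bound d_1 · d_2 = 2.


Common zeros: {(1, 0), (4, 1)}; count = 2; Bézout bound = 2.

deg(f) = 1, deg(g) = 2, so Bézout bound = 2.
Scan x ∈ F_7. For each x, list the y ∈ F_7 with f(x, y) ≡ 0 and those with g(x, y) ≡ 0 (mod 7); the common zeros in that column are the intersection.
  x = 0: f ≡ 0 at y ∈ {2}; g ≡ 0 at y ∈ ∅; common: ∅.
  x = 1: f ≡ 0 at y ∈ {0}; g ≡ 0 at y ∈ {0, 1}; common: {0}.
  x = 2: f ≡ 0 at y ∈ {5}; g ≡ 0 at y ∈ ∅; common: ∅.
  x = 3: f ≡ 0 at y ∈ {3}; g ≡ 0 at y ∈ {6}; common: ∅.
  x = 4: f ≡ 0 at y ∈ {1}; g ≡ 0 at y ∈ {1, 6}; common: {1}.
  x = 5: f ≡ 0 at y ∈ {6}; g ≡ 0 at y ∈ {0, 2}; common: ∅.
  x = 6: f ≡ 0 at y ∈ {4}; g ≡ 0 at y ∈ {2}; common: ∅.
Collecting: common zeros = {(1, 0), (4, 1)}, so the count is 2.
Comparison with the Bézout bound: 2 ≤ 2 = deg(f)·deg(g), as expected for curves with no common component (the bound is attained).


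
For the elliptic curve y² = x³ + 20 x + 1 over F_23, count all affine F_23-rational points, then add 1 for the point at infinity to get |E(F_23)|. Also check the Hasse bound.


Affine points = {(0, 1), (0, 22), (2, 7), (2, 16), (7, 1), (7, 22), (8, 11), (8, 12), (9, 6), (9, 17), (14, 9), (14, 14), (16, 1), (16, 22), (18, 11), (18, 12), (19, 8), (19, 15), (20, 11), (20, 12), (22, 7), (22, 16)}; affine count = 22; |E(F_23)| = 23.

Discriminant check: Δ ∝ 4a³ + 27b² = 4·20³ + 27·1² = 4·8000 + 27·1 ≡ 11 (mod 23). Nonzero ⇒ E is nonsingular.
For each x ∈ F_23, compute rhs = x³ + 20·x + 1 mod 23, then count y ∈ F_23 with y² ≡ rhs.
  x = 0: rhs = 1, matching y values: 1, 22 (2 points).
  x = 1: rhs = 22, matching y values: none (0 points).
  x = 2: rhs = 3, matching y values: 7, 16 (2 points).
  x = 3: rhs = 19, matching y values: none (0 points).
  x = 4: rhs = 7, matching y values: none (0 points).
  x = 5: rhs = 19, matching y values: none (0 points).
  x = 6: rhs = 15, matching y values: none (0 points).
  x = 7: rhs = 1, matching y values: 1, 22 (2 points).
  x = 8: rhs = 6, matching y values: 11, 12 (2 points).
  x = 9: rhs = 13, matching y values: 6, 17 (2 points).
  x = 10: rhs = 5, matching y values: none (0 points).
  x = 11: rhs = 11, matching y values: none (0 points).
  x = 12: rhs = 14, matching y values: none (0 points).
  x = 13: rhs = 20, matching y values: none (0 points).
  x = 14: rhs = 12, matching y values: 9, 14 (2 points).
  x = 15: rhs = 19, matching y values: none (0 points).
  x = 16: rhs = 1, matching y values: 1, 22 (2 points).
  x = 17: rhs = 10, matching y values: none (0 points).
  x = 18: rhs = 6, matching y values: 11, 12 (2 points).
  x = 19: rhs = 18, matching y values: 8, 15 (2 points).
  x = 20: rhs = 6, matching y values: 11, 12 (2 points).
  x = 21: rhs = 22, matching y values: none (0 points).
  x = 22: rhs = 3, matching y values: 7, 16 (2 points).
Total affine count: 22.
Full point count |E(F_23)| = 22 + 1 = 23.
Hasse bound: |23 − (23+1)| = |-1| = 1 ≤ 2√23 ≈ 9.5917 ✓.


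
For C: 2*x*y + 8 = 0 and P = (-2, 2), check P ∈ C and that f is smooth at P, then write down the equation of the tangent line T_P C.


Tangent line at P: 4*x - 4*y + 16 = 0.

Step 1: f(-2, 2) = 0, so P lies on C.
Step 2: partial derivatives
  f_x(x, y) = 2*y, f_y(x, y) = 2*x.
  f_x(P) = 4, f_y(P) = -4 (gradient nonzero, so P is smooth).
Step 3: tangent line at P: 4·(x − -2) + -4·(y − 2) = 0.
Expanding: 4*x - 4*y + 16 = 0.


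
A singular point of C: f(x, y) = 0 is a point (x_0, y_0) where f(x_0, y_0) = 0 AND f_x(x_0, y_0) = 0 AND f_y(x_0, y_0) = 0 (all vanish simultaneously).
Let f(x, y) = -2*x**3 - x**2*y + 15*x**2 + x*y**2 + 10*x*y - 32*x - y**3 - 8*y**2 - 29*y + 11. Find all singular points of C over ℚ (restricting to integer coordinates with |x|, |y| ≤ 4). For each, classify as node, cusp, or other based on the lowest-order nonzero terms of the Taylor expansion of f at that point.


Singular points: {(3, -2)}; classification: node.

Compute partial derivatives:
  f_x = -6*x**2 - 2*x*y + 30*x + y**2 + 10*y - 32.
  f_y = -x**2 + 2*x*y + 10*x - 3*y**2 - 16*y - 29.
Scan x_0 ∈ {−4, ..., 4}. For each x_0, f_y(x_0, y) is a polynomial in y; find its integer roots y ∈ {−4, ..., 4}, then test f_x and f at those candidates.
  x = -4: f_y(-4, y) = -3*y**2 - 24*y - 85; no integer root y with |y| ≤ 4.
  x = -3: f_y(-3, y) = -3*y**2 - 22*y - 68; no integer root y with |y| ≤ 4.
  x = -2: f_y(-2, y) = -3*y**2 - 20*y - 53; no integer root y with |y| ≤ 4.
  x = -1: f_y(-1, y) = -3*y**2 - 18*y - 40; no integer root y with |y| ≤ 4.
  x = 0: f_y(0, y) = -3*y**2 - 16*y - 29; no integer root y with |y| ≤ 4.
  x = 1: f_y(1, y) = -3*y**2 - 14*y - 20; no integer root y with |y| ≤ 4.
  x = 2: f_y(2, y) = -3*y**2 - 12*y - 13; no integer root y with |y| ≤ 4.
  x = 3: f_y(3, y) = -3*y**2 - 10*y - 8; vanishes at y ∈ {-2}. (3, -2): f_x = 0, f = 0 — SINGULAR.
  x = 4: f_y(4, y) = -3*y**2 - 8*y - 5; vanishes at y ∈ {-1}. (4, -1): f_x = -9 ≠ 0.
Only singular point on the grid: (3, -2).
Classify: substitute x = 3 + u, y = -2 + v and expand: f = -2*u**3 - u**2*v - u**2 + u*v**2 - v**3 + v**2.
No constant or linear terms (consistent with a singular point). Quadratic part: -u**2 + v**2. Cubic part: -2*u**3 - u**2*v + u*v**2 - v**3.
The quadratic part v**2 - u**2 = (v − u)(v + u) splits into two distinct linear factors, so there are two distinct tangent lines y − -2 = ±(x − 3) — this is a node (ordinary double point).
Classification: node.


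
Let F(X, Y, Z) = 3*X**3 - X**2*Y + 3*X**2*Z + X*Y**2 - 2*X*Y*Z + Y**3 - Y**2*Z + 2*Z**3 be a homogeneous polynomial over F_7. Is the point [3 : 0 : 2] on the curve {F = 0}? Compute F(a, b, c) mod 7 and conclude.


F(3,0,2) ≡ 4 (mod 7); P is NOT on the curve.

Evaluate F(3, 0, 2) term-by-term (mod 7).
  3*X**3 ↦ 3·27·1·1 = 81
  -X**2*Y ↦ -1·9·0·1 = 0
  3*X**2*Z ↦ 3·9·1·2 = 54
  X*Y**2 ↦ 1·3·0·1 = 0
  -2*X*Y*Z ↦ -2·3·0·2 = 0
  Y**3 ↦ 1·1·0·1 = 0
  -Y**2*Z ↦ -1·1·0·2 = 0
  2*Z**3 ↦ 2·1·1·8 = 16
Sum: F(3, 0, 2) = (81) + (0) + (54) + (0) + (0) + (0) + (0) + (16) = 151.
Reducing mod 7: 151 ≡ 4 (mod 7).
Since F(a, b, c) ≡ 4 ≠ 0 (mod 7), P does NOT lie on the curve.


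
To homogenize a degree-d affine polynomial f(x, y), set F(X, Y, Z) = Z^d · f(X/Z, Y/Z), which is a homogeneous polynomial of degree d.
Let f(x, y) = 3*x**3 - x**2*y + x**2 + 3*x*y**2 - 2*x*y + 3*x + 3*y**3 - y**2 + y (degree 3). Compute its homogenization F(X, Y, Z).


F(X, Y, Z) = 3*X**3 - X**2*Y + X**2*Z + 3*X*Y**2 - 2*X*Y*Z + 3*X*Z**2 + 3*Y**3 - Y**2*Z + Y*Z**2

deg(f) = 3.
Substitute x = X/Z, y = Y/Z into f, then multiply by Z^3.
  monomial 3·x^3·y^0 ↦ 3·X^3·Y^0·Z^0.
  monomial -1·x^2·y^1 ↦ -1·X^2·Y^1·Z^0.
  monomial 1·x^2·y^0 ↦ 1·X^2·Y^0·Z^1.
  monomial 3·x^1·y^2 ↦ 3·X^1·Y^2·Z^0.
  monomial -2·x^1·y^1 ↦ -2·X^1·Y^1·Z^1.
  monomial 3·x^1·y^0 ↦ 3·X^1·Y^0·Z^2.
  monomial 3·x^0·y^3 ↦ 3·X^0·Y^3·Z^0.
  monomial -1·x^0·y^2 ↦ -1·X^0·Y^2·Z^1.
  monomial 1·x^0·y^1 ↦ 1·X^0·Y^1·Z^2.
Collecting: F(X, Y, Z) = 3*X**3 - X**2*Y + X**2*Z + 3*X*Y**2 - 2*X*Y*Z + 3*X*Z**2 + 3*Y**3 - Y**2*Z + Y*Z**2.


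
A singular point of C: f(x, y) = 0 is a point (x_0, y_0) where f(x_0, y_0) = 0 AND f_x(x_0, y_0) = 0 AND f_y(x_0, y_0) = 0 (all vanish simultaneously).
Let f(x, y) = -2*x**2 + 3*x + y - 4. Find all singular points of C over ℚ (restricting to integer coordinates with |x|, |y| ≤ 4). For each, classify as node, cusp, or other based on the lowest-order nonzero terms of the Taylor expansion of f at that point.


No singular points in the scanned grid; C is smooth there.

Compute partial derivatives:
  f_x = 3 - 4*x.
  f_y = 1.
f_y = 1 is a nonzero constant, so f_y never vanishes: no point (x, y) can satisfy f = f_x = f_y = 0. In particular no (x, y) ∈ {−4, ..., 4}² is singular; the curve is smooth.
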